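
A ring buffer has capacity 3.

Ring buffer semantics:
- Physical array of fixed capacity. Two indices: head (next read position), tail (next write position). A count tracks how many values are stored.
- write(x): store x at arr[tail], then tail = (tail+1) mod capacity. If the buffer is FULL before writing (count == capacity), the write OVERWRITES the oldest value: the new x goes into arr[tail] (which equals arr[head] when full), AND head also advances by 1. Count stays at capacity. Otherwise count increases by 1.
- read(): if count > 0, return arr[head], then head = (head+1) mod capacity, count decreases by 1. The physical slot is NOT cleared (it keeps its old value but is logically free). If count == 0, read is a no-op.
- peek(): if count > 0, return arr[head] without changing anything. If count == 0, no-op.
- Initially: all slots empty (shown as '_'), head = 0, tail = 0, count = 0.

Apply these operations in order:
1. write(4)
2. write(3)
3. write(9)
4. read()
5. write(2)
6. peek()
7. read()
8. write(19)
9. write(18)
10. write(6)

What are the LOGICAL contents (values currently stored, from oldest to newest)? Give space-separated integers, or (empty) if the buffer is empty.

Answer: 19 18 6

Derivation:
After op 1 (write(4)): arr=[4 _ _] head=0 tail=1 count=1
After op 2 (write(3)): arr=[4 3 _] head=0 tail=2 count=2
After op 3 (write(9)): arr=[4 3 9] head=0 tail=0 count=3
After op 4 (read()): arr=[4 3 9] head=1 tail=0 count=2
After op 5 (write(2)): arr=[2 3 9] head=1 tail=1 count=3
After op 6 (peek()): arr=[2 3 9] head=1 tail=1 count=3
After op 7 (read()): arr=[2 3 9] head=2 tail=1 count=2
After op 8 (write(19)): arr=[2 19 9] head=2 tail=2 count=3
After op 9 (write(18)): arr=[2 19 18] head=0 tail=0 count=3
After op 10 (write(6)): arr=[6 19 18] head=1 tail=1 count=3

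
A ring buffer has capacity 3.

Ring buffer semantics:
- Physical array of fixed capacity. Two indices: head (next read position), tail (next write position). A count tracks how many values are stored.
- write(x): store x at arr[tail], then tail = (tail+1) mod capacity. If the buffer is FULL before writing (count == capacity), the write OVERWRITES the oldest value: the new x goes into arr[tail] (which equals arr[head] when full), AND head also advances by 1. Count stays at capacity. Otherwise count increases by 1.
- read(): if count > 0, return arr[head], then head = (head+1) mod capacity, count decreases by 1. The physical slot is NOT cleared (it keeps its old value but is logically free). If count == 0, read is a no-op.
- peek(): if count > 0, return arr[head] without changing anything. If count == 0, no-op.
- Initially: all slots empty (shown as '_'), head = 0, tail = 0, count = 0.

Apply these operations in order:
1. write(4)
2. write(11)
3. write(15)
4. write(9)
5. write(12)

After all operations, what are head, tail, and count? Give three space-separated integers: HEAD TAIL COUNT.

After op 1 (write(4)): arr=[4 _ _] head=0 tail=1 count=1
After op 2 (write(11)): arr=[4 11 _] head=0 tail=2 count=2
After op 3 (write(15)): arr=[4 11 15] head=0 tail=0 count=3
After op 4 (write(9)): arr=[9 11 15] head=1 tail=1 count=3
After op 5 (write(12)): arr=[9 12 15] head=2 tail=2 count=3

Answer: 2 2 3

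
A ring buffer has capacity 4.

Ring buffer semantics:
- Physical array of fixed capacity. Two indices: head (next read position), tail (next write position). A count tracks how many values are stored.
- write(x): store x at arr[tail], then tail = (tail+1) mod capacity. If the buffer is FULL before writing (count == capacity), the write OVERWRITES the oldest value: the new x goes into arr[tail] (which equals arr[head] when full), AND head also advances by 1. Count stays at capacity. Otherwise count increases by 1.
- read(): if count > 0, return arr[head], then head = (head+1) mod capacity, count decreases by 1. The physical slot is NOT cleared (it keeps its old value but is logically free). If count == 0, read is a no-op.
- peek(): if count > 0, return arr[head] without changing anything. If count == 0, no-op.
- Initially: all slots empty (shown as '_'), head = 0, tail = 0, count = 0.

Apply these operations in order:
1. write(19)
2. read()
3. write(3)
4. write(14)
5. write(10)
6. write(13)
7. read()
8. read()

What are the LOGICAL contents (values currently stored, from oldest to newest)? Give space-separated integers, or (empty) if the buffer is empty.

After op 1 (write(19)): arr=[19 _ _ _] head=0 tail=1 count=1
After op 2 (read()): arr=[19 _ _ _] head=1 tail=1 count=0
After op 3 (write(3)): arr=[19 3 _ _] head=1 tail=2 count=1
After op 4 (write(14)): arr=[19 3 14 _] head=1 tail=3 count=2
After op 5 (write(10)): arr=[19 3 14 10] head=1 tail=0 count=3
After op 6 (write(13)): arr=[13 3 14 10] head=1 tail=1 count=4
After op 7 (read()): arr=[13 3 14 10] head=2 tail=1 count=3
After op 8 (read()): arr=[13 3 14 10] head=3 tail=1 count=2

Answer: 10 13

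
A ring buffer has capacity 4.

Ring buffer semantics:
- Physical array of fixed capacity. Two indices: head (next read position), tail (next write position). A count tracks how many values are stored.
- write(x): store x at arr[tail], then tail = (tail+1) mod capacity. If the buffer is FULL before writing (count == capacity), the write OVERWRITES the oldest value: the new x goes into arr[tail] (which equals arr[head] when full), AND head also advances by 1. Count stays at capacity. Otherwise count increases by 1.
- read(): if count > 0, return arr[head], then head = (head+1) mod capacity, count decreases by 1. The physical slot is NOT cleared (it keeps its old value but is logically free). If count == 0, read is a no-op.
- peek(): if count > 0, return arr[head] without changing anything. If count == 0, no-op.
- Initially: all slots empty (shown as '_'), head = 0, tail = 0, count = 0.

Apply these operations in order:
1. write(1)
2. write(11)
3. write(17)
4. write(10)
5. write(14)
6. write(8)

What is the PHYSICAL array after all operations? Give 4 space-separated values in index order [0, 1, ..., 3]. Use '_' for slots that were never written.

Answer: 14 8 17 10

Derivation:
After op 1 (write(1)): arr=[1 _ _ _] head=0 tail=1 count=1
After op 2 (write(11)): arr=[1 11 _ _] head=0 tail=2 count=2
After op 3 (write(17)): arr=[1 11 17 _] head=0 tail=3 count=3
After op 4 (write(10)): arr=[1 11 17 10] head=0 tail=0 count=4
After op 5 (write(14)): arr=[14 11 17 10] head=1 tail=1 count=4
After op 6 (write(8)): arr=[14 8 17 10] head=2 tail=2 count=4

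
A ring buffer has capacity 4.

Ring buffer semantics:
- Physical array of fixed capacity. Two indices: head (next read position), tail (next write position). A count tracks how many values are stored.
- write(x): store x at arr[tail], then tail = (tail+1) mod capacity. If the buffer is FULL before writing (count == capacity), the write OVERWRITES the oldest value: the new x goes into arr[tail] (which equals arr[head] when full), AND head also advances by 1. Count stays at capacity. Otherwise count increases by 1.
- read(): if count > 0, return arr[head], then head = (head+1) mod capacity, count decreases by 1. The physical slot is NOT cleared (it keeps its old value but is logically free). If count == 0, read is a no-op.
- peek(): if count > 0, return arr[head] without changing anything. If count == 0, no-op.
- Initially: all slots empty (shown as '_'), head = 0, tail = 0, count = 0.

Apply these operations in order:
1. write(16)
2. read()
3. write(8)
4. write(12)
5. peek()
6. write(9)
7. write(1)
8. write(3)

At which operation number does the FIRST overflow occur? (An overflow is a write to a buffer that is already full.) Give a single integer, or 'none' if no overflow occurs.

Answer: 8

Derivation:
After op 1 (write(16)): arr=[16 _ _ _] head=0 tail=1 count=1
After op 2 (read()): arr=[16 _ _ _] head=1 tail=1 count=0
After op 3 (write(8)): arr=[16 8 _ _] head=1 tail=2 count=1
After op 4 (write(12)): arr=[16 8 12 _] head=1 tail=3 count=2
After op 5 (peek()): arr=[16 8 12 _] head=1 tail=3 count=2
After op 6 (write(9)): arr=[16 8 12 9] head=1 tail=0 count=3
After op 7 (write(1)): arr=[1 8 12 9] head=1 tail=1 count=4
After op 8 (write(3)): arr=[1 3 12 9] head=2 tail=2 count=4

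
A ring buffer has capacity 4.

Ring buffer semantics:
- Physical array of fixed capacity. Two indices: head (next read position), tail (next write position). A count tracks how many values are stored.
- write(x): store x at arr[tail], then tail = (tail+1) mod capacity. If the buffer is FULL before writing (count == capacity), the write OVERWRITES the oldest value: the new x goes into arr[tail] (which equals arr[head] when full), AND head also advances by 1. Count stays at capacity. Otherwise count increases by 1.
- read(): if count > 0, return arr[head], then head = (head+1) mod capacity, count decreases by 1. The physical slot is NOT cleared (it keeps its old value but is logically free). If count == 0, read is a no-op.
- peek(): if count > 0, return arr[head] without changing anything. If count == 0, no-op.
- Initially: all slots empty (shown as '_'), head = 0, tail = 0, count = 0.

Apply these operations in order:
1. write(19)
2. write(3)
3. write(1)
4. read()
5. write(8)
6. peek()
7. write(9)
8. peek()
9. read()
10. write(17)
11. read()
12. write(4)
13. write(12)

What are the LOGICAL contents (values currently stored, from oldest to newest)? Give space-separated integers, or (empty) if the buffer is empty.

After op 1 (write(19)): arr=[19 _ _ _] head=0 tail=1 count=1
After op 2 (write(3)): arr=[19 3 _ _] head=0 tail=2 count=2
After op 3 (write(1)): arr=[19 3 1 _] head=0 tail=3 count=3
After op 4 (read()): arr=[19 3 1 _] head=1 tail=3 count=2
After op 5 (write(8)): arr=[19 3 1 8] head=1 tail=0 count=3
After op 6 (peek()): arr=[19 3 1 8] head=1 tail=0 count=3
After op 7 (write(9)): arr=[9 3 1 8] head=1 tail=1 count=4
After op 8 (peek()): arr=[9 3 1 8] head=1 tail=1 count=4
After op 9 (read()): arr=[9 3 1 8] head=2 tail=1 count=3
After op 10 (write(17)): arr=[9 17 1 8] head=2 tail=2 count=4
After op 11 (read()): arr=[9 17 1 8] head=3 tail=2 count=3
After op 12 (write(4)): arr=[9 17 4 8] head=3 tail=3 count=4
After op 13 (write(12)): arr=[9 17 4 12] head=0 tail=0 count=4

Answer: 9 17 4 12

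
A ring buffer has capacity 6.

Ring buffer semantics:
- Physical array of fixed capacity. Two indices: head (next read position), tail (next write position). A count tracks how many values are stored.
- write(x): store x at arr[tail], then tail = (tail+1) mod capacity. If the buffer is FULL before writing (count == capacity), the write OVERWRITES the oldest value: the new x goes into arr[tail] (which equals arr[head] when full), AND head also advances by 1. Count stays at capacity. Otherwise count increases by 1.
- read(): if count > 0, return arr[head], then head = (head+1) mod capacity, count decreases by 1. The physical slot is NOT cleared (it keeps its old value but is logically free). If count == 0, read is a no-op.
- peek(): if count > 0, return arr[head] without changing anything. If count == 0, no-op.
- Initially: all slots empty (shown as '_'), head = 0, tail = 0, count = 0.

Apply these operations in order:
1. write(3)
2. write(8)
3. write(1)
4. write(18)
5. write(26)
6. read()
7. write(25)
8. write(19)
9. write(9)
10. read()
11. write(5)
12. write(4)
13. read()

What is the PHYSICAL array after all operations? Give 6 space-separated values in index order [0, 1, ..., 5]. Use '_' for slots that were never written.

After op 1 (write(3)): arr=[3 _ _ _ _ _] head=0 tail=1 count=1
After op 2 (write(8)): arr=[3 8 _ _ _ _] head=0 tail=2 count=2
After op 3 (write(1)): arr=[3 8 1 _ _ _] head=0 tail=3 count=3
After op 4 (write(18)): arr=[3 8 1 18 _ _] head=0 tail=4 count=4
After op 5 (write(26)): arr=[3 8 1 18 26 _] head=0 tail=5 count=5
After op 6 (read()): arr=[3 8 1 18 26 _] head=1 tail=5 count=4
After op 7 (write(25)): arr=[3 8 1 18 26 25] head=1 tail=0 count=5
After op 8 (write(19)): arr=[19 8 1 18 26 25] head=1 tail=1 count=6
After op 9 (write(9)): arr=[19 9 1 18 26 25] head=2 tail=2 count=6
After op 10 (read()): arr=[19 9 1 18 26 25] head=3 tail=2 count=5
After op 11 (write(5)): arr=[19 9 5 18 26 25] head=3 tail=3 count=6
After op 12 (write(4)): arr=[19 9 5 4 26 25] head=4 tail=4 count=6
After op 13 (read()): arr=[19 9 5 4 26 25] head=5 tail=4 count=5

Answer: 19 9 5 4 26 25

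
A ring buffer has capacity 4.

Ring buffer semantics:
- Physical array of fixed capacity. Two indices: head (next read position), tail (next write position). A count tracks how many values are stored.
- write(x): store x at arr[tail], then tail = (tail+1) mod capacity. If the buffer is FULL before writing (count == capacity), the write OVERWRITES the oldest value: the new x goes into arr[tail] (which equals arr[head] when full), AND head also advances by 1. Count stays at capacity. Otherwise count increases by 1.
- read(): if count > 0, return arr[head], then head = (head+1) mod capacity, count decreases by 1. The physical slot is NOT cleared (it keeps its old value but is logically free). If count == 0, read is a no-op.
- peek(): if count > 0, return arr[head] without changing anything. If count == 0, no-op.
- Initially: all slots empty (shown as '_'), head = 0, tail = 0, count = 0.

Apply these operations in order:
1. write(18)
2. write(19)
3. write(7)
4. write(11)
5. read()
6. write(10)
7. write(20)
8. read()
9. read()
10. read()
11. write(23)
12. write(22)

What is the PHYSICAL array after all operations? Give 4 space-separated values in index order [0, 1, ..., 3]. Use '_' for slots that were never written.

Answer: 10 20 23 22

Derivation:
After op 1 (write(18)): arr=[18 _ _ _] head=0 tail=1 count=1
After op 2 (write(19)): arr=[18 19 _ _] head=0 tail=2 count=2
After op 3 (write(7)): arr=[18 19 7 _] head=0 tail=3 count=3
After op 4 (write(11)): arr=[18 19 7 11] head=0 tail=0 count=4
After op 5 (read()): arr=[18 19 7 11] head=1 tail=0 count=3
After op 6 (write(10)): arr=[10 19 7 11] head=1 tail=1 count=4
After op 7 (write(20)): arr=[10 20 7 11] head=2 tail=2 count=4
After op 8 (read()): arr=[10 20 7 11] head=3 tail=2 count=3
After op 9 (read()): arr=[10 20 7 11] head=0 tail=2 count=2
After op 10 (read()): arr=[10 20 7 11] head=1 tail=2 count=1
After op 11 (write(23)): arr=[10 20 23 11] head=1 tail=3 count=2
After op 12 (write(22)): arr=[10 20 23 22] head=1 tail=0 count=3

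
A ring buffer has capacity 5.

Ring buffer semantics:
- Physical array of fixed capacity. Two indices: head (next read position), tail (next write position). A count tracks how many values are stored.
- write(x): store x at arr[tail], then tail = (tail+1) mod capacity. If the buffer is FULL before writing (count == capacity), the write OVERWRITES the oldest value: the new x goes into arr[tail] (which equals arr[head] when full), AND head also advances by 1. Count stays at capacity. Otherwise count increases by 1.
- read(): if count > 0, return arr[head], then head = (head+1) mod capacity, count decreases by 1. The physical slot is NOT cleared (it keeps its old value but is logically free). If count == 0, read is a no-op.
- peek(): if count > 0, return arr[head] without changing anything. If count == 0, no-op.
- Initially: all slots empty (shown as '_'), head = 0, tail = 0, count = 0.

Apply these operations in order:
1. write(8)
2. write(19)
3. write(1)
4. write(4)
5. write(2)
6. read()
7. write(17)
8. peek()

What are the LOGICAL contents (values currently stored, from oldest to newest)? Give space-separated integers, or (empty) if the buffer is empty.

After op 1 (write(8)): arr=[8 _ _ _ _] head=0 tail=1 count=1
After op 2 (write(19)): arr=[8 19 _ _ _] head=0 tail=2 count=2
After op 3 (write(1)): arr=[8 19 1 _ _] head=0 tail=3 count=3
After op 4 (write(4)): arr=[8 19 1 4 _] head=0 tail=4 count=4
After op 5 (write(2)): arr=[8 19 1 4 2] head=0 tail=0 count=5
After op 6 (read()): arr=[8 19 1 4 2] head=1 tail=0 count=4
After op 7 (write(17)): arr=[17 19 1 4 2] head=1 tail=1 count=5
After op 8 (peek()): arr=[17 19 1 4 2] head=1 tail=1 count=5

Answer: 19 1 4 2 17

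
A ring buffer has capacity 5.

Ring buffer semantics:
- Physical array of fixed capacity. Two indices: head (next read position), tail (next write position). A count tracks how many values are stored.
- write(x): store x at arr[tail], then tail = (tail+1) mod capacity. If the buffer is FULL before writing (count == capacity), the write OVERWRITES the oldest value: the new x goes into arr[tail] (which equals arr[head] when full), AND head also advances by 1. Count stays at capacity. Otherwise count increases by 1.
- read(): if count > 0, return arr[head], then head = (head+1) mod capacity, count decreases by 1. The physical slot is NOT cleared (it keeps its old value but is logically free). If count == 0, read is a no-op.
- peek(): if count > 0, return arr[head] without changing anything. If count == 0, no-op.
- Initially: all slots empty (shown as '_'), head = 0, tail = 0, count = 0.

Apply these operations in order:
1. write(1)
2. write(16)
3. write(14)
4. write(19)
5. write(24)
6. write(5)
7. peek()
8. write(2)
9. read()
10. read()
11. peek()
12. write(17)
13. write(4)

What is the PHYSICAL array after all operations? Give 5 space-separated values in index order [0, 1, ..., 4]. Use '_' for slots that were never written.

After op 1 (write(1)): arr=[1 _ _ _ _] head=0 tail=1 count=1
After op 2 (write(16)): arr=[1 16 _ _ _] head=0 tail=2 count=2
After op 3 (write(14)): arr=[1 16 14 _ _] head=0 tail=3 count=3
After op 4 (write(19)): arr=[1 16 14 19 _] head=0 tail=4 count=4
After op 5 (write(24)): arr=[1 16 14 19 24] head=0 tail=0 count=5
After op 6 (write(5)): arr=[5 16 14 19 24] head=1 tail=1 count=5
After op 7 (peek()): arr=[5 16 14 19 24] head=1 tail=1 count=5
After op 8 (write(2)): arr=[5 2 14 19 24] head=2 tail=2 count=5
After op 9 (read()): arr=[5 2 14 19 24] head=3 tail=2 count=4
After op 10 (read()): arr=[5 2 14 19 24] head=4 tail=2 count=3
After op 11 (peek()): arr=[5 2 14 19 24] head=4 tail=2 count=3
After op 12 (write(17)): arr=[5 2 17 19 24] head=4 tail=3 count=4
After op 13 (write(4)): arr=[5 2 17 4 24] head=4 tail=4 count=5

Answer: 5 2 17 4 24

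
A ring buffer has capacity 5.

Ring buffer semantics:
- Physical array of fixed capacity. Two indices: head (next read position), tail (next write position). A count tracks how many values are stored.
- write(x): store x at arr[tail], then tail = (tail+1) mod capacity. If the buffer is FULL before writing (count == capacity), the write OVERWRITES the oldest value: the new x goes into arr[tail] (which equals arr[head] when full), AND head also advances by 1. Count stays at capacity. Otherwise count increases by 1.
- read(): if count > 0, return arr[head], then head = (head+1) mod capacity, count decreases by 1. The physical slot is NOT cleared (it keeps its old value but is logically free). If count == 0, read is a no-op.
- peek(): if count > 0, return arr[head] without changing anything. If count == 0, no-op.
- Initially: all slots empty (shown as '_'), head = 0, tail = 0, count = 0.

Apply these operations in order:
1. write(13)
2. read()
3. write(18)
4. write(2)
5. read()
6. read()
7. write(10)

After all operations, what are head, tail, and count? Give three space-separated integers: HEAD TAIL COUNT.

After op 1 (write(13)): arr=[13 _ _ _ _] head=0 tail=1 count=1
After op 2 (read()): arr=[13 _ _ _ _] head=1 tail=1 count=0
After op 3 (write(18)): arr=[13 18 _ _ _] head=1 tail=2 count=1
After op 4 (write(2)): arr=[13 18 2 _ _] head=1 tail=3 count=2
After op 5 (read()): arr=[13 18 2 _ _] head=2 tail=3 count=1
After op 6 (read()): arr=[13 18 2 _ _] head=3 tail=3 count=0
After op 7 (write(10)): arr=[13 18 2 10 _] head=3 tail=4 count=1

Answer: 3 4 1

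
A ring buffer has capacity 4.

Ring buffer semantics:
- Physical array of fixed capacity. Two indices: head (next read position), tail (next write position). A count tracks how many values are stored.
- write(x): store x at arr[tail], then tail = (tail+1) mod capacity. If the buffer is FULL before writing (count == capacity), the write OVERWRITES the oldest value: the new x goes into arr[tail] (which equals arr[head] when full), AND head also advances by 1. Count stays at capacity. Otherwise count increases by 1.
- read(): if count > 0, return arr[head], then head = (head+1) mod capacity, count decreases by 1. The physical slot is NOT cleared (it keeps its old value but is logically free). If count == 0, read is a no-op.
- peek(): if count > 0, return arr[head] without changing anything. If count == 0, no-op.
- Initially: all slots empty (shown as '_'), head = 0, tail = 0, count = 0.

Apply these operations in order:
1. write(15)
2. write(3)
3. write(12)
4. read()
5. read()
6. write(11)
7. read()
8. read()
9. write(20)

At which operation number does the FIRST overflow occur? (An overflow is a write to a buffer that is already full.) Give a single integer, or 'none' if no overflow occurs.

After op 1 (write(15)): arr=[15 _ _ _] head=0 tail=1 count=1
After op 2 (write(3)): arr=[15 3 _ _] head=0 tail=2 count=2
After op 3 (write(12)): arr=[15 3 12 _] head=0 tail=3 count=3
After op 4 (read()): arr=[15 3 12 _] head=1 tail=3 count=2
After op 5 (read()): arr=[15 3 12 _] head=2 tail=3 count=1
After op 6 (write(11)): arr=[15 3 12 11] head=2 tail=0 count=2
After op 7 (read()): arr=[15 3 12 11] head=3 tail=0 count=1
After op 8 (read()): arr=[15 3 12 11] head=0 tail=0 count=0
After op 9 (write(20)): arr=[20 3 12 11] head=0 tail=1 count=1

Answer: none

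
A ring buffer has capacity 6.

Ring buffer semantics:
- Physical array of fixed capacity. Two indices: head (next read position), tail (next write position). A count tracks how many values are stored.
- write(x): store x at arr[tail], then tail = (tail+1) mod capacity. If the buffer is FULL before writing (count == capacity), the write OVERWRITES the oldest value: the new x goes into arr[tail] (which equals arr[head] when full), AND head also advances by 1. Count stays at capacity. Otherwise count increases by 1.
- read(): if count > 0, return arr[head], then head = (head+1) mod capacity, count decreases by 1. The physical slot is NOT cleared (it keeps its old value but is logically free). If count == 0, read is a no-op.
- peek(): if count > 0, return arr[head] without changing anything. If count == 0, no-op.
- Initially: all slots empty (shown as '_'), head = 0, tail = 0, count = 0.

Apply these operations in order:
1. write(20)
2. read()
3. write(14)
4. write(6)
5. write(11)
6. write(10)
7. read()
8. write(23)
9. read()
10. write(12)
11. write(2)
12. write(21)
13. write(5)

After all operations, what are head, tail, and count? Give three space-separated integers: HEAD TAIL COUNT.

Answer: 4 4 6

Derivation:
After op 1 (write(20)): arr=[20 _ _ _ _ _] head=0 tail=1 count=1
After op 2 (read()): arr=[20 _ _ _ _ _] head=1 tail=1 count=0
After op 3 (write(14)): arr=[20 14 _ _ _ _] head=1 tail=2 count=1
After op 4 (write(6)): arr=[20 14 6 _ _ _] head=1 tail=3 count=2
After op 5 (write(11)): arr=[20 14 6 11 _ _] head=1 tail=4 count=3
After op 6 (write(10)): arr=[20 14 6 11 10 _] head=1 tail=5 count=4
After op 7 (read()): arr=[20 14 6 11 10 _] head=2 tail=5 count=3
After op 8 (write(23)): arr=[20 14 6 11 10 23] head=2 tail=0 count=4
After op 9 (read()): arr=[20 14 6 11 10 23] head=3 tail=0 count=3
After op 10 (write(12)): arr=[12 14 6 11 10 23] head=3 tail=1 count=4
After op 11 (write(2)): arr=[12 2 6 11 10 23] head=3 tail=2 count=5
After op 12 (write(21)): arr=[12 2 21 11 10 23] head=3 tail=3 count=6
After op 13 (write(5)): arr=[12 2 21 5 10 23] head=4 tail=4 count=6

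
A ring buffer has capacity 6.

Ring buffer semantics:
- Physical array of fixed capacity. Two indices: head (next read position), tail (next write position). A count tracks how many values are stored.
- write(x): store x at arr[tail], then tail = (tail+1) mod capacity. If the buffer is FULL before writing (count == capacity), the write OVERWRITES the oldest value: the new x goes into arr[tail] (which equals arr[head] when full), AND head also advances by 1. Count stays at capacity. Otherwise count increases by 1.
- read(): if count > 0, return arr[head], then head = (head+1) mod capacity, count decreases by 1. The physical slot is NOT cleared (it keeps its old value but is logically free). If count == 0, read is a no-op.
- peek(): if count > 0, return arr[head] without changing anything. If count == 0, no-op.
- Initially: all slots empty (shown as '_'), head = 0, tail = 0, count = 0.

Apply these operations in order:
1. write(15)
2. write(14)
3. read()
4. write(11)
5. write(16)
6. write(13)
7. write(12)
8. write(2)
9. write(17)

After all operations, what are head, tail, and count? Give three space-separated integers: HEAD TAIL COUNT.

After op 1 (write(15)): arr=[15 _ _ _ _ _] head=0 tail=1 count=1
After op 2 (write(14)): arr=[15 14 _ _ _ _] head=0 tail=2 count=2
After op 3 (read()): arr=[15 14 _ _ _ _] head=1 tail=2 count=1
After op 4 (write(11)): arr=[15 14 11 _ _ _] head=1 tail=3 count=2
After op 5 (write(16)): arr=[15 14 11 16 _ _] head=1 tail=4 count=3
After op 6 (write(13)): arr=[15 14 11 16 13 _] head=1 tail=5 count=4
After op 7 (write(12)): arr=[15 14 11 16 13 12] head=1 tail=0 count=5
After op 8 (write(2)): arr=[2 14 11 16 13 12] head=1 tail=1 count=6
After op 9 (write(17)): arr=[2 17 11 16 13 12] head=2 tail=2 count=6

Answer: 2 2 6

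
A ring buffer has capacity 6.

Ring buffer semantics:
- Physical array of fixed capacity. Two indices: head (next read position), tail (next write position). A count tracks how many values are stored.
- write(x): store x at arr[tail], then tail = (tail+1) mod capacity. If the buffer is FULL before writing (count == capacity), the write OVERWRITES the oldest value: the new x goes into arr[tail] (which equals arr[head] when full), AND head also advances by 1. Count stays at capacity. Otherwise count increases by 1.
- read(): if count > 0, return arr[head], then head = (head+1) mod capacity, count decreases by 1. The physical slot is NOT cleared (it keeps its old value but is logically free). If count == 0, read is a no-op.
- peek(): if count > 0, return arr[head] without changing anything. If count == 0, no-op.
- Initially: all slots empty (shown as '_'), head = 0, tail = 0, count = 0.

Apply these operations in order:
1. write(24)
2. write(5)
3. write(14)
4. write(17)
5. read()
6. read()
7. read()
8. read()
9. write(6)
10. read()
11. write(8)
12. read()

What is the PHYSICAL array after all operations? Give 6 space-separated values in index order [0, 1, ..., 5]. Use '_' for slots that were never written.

Answer: 24 5 14 17 6 8

Derivation:
After op 1 (write(24)): arr=[24 _ _ _ _ _] head=0 tail=1 count=1
After op 2 (write(5)): arr=[24 5 _ _ _ _] head=0 tail=2 count=2
After op 3 (write(14)): arr=[24 5 14 _ _ _] head=0 tail=3 count=3
After op 4 (write(17)): arr=[24 5 14 17 _ _] head=0 tail=4 count=4
After op 5 (read()): arr=[24 5 14 17 _ _] head=1 tail=4 count=3
After op 6 (read()): arr=[24 5 14 17 _ _] head=2 tail=4 count=2
After op 7 (read()): arr=[24 5 14 17 _ _] head=3 tail=4 count=1
After op 8 (read()): arr=[24 5 14 17 _ _] head=4 tail=4 count=0
After op 9 (write(6)): arr=[24 5 14 17 6 _] head=4 tail=5 count=1
After op 10 (read()): arr=[24 5 14 17 6 _] head=5 tail=5 count=0
After op 11 (write(8)): arr=[24 5 14 17 6 8] head=5 tail=0 count=1
After op 12 (read()): arr=[24 5 14 17 6 8] head=0 tail=0 count=0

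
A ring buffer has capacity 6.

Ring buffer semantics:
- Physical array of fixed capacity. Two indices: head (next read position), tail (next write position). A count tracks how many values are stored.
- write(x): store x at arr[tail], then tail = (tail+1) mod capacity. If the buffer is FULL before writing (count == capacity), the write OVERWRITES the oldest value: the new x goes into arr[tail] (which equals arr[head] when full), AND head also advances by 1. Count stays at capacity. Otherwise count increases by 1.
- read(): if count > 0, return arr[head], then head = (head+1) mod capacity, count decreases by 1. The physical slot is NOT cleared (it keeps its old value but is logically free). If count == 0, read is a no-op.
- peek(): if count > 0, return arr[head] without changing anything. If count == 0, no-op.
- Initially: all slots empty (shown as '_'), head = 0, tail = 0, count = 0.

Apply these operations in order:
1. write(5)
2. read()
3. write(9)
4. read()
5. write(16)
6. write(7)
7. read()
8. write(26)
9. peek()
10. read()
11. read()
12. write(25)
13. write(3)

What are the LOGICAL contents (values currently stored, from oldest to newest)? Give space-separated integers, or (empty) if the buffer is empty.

After op 1 (write(5)): arr=[5 _ _ _ _ _] head=0 tail=1 count=1
After op 2 (read()): arr=[5 _ _ _ _ _] head=1 tail=1 count=0
After op 3 (write(9)): arr=[5 9 _ _ _ _] head=1 tail=2 count=1
After op 4 (read()): arr=[5 9 _ _ _ _] head=2 tail=2 count=0
After op 5 (write(16)): arr=[5 9 16 _ _ _] head=2 tail=3 count=1
After op 6 (write(7)): arr=[5 9 16 7 _ _] head=2 tail=4 count=2
After op 7 (read()): arr=[5 9 16 7 _ _] head=3 tail=4 count=1
After op 8 (write(26)): arr=[5 9 16 7 26 _] head=3 tail=5 count=2
After op 9 (peek()): arr=[5 9 16 7 26 _] head=3 tail=5 count=2
After op 10 (read()): arr=[5 9 16 7 26 _] head=4 tail=5 count=1
After op 11 (read()): arr=[5 9 16 7 26 _] head=5 tail=5 count=0
After op 12 (write(25)): arr=[5 9 16 7 26 25] head=5 tail=0 count=1
After op 13 (write(3)): arr=[3 9 16 7 26 25] head=5 tail=1 count=2

Answer: 25 3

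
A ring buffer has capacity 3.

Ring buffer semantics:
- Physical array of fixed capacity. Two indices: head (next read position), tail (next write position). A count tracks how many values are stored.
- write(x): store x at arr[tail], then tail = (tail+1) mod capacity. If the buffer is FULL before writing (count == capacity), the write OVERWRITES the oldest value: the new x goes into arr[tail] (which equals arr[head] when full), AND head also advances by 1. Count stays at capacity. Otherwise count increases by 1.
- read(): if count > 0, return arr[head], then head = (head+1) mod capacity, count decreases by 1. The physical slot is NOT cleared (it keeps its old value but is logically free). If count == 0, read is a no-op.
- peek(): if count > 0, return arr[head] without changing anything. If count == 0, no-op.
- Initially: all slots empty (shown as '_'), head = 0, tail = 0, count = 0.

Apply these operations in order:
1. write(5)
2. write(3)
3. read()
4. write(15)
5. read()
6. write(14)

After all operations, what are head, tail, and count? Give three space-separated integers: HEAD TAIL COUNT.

Answer: 2 1 2

Derivation:
After op 1 (write(5)): arr=[5 _ _] head=0 tail=1 count=1
After op 2 (write(3)): arr=[5 3 _] head=0 tail=2 count=2
After op 3 (read()): arr=[5 3 _] head=1 tail=2 count=1
After op 4 (write(15)): arr=[5 3 15] head=1 tail=0 count=2
After op 5 (read()): arr=[5 3 15] head=2 tail=0 count=1
After op 6 (write(14)): arr=[14 3 15] head=2 tail=1 count=2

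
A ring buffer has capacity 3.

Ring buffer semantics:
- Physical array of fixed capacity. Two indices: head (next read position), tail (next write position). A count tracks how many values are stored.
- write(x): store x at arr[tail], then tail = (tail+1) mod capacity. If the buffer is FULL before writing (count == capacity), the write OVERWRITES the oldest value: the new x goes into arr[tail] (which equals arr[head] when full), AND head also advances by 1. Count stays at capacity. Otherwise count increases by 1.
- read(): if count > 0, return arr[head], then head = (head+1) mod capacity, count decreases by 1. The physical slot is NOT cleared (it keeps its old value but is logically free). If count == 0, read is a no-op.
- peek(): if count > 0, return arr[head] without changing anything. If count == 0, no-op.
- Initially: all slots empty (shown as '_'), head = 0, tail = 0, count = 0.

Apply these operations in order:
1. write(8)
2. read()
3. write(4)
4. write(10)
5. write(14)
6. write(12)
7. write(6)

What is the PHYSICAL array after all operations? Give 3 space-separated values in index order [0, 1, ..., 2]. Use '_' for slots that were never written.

After op 1 (write(8)): arr=[8 _ _] head=0 tail=1 count=1
After op 2 (read()): arr=[8 _ _] head=1 tail=1 count=0
After op 3 (write(4)): arr=[8 4 _] head=1 tail=2 count=1
After op 4 (write(10)): arr=[8 4 10] head=1 tail=0 count=2
After op 5 (write(14)): arr=[14 4 10] head=1 tail=1 count=3
After op 6 (write(12)): arr=[14 12 10] head=2 tail=2 count=3
After op 7 (write(6)): arr=[14 12 6] head=0 tail=0 count=3

Answer: 14 12 6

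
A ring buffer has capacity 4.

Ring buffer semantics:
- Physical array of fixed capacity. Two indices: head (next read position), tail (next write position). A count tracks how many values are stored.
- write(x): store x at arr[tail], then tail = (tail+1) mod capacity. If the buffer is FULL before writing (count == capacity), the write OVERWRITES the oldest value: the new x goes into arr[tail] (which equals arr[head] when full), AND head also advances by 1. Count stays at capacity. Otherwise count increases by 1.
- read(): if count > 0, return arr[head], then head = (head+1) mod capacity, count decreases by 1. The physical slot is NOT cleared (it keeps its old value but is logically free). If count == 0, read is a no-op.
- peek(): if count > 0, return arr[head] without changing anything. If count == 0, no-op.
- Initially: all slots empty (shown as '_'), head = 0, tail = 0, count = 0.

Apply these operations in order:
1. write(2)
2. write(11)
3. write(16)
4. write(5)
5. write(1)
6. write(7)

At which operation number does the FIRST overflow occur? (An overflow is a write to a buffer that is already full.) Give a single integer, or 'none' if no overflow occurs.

After op 1 (write(2)): arr=[2 _ _ _] head=0 tail=1 count=1
After op 2 (write(11)): arr=[2 11 _ _] head=0 tail=2 count=2
After op 3 (write(16)): arr=[2 11 16 _] head=0 tail=3 count=3
After op 4 (write(5)): arr=[2 11 16 5] head=0 tail=0 count=4
After op 5 (write(1)): arr=[1 11 16 5] head=1 tail=1 count=4
After op 6 (write(7)): arr=[1 7 16 5] head=2 tail=2 count=4

Answer: 5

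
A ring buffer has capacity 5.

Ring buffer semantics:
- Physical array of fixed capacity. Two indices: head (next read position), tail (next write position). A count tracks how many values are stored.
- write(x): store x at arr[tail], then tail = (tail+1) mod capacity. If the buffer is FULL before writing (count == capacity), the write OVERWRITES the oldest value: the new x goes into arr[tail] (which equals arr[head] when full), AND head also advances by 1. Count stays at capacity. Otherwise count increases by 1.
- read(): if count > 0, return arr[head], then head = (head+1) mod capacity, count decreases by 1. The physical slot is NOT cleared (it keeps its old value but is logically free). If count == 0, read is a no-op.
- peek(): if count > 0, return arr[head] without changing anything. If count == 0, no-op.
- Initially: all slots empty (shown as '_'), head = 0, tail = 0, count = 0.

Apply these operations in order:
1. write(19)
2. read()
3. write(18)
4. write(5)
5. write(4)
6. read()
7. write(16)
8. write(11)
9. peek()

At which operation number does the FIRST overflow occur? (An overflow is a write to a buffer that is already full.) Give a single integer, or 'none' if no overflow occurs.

Answer: none

Derivation:
After op 1 (write(19)): arr=[19 _ _ _ _] head=0 tail=1 count=1
After op 2 (read()): arr=[19 _ _ _ _] head=1 tail=1 count=0
After op 3 (write(18)): arr=[19 18 _ _ _] head=1 tail=2 count=1
After op 4 (write(5)): arr=[19 18 5 _ _] head=1 tail=3 count=2
After op 5 (write(4)): arr=[19 18 5 4 _] head=1 tail=4 count=3
After op 6 (read()): arr=[19 18 5 4 _] head=2 tail=4 count=2
After op 7 (write(16)): arr=[19 18 5 4 16] head=2 tail=0 count=3
After op 8 (write(11)): arr=[11 18 5 4 16] head=2 tail=1 count=4
After op 9 (peek()): arr=[11 18 5 4 16] head=2 tail=1 count=4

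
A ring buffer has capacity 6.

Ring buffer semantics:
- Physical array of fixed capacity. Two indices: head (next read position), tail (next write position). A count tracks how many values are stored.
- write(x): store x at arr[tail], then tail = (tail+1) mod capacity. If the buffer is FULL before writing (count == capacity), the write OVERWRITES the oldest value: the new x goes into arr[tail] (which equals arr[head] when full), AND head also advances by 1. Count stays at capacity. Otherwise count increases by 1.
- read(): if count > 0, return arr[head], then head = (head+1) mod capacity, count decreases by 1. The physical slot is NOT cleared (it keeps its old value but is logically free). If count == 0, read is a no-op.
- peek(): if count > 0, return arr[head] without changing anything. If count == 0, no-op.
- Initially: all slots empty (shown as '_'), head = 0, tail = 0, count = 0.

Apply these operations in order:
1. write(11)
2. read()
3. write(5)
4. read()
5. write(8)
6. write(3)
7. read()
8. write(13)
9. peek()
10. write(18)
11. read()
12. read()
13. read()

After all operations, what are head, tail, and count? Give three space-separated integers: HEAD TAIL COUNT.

Answer: 0 0 0

Derivation:
After op 1 (write(11)): arr=[11 _ _ _ _ _] head=0 tail=1 count=1
After op 2 (read()): arr=[11 _ _ _ _ _] head=1 tail=1 count=0
After op 3 (write(5)): arr=[11 5 _ _ _ _] head=1 tail=2 count=1
After op 4 (read()): arr=[11 5 _ _ _ _] head=2 tail=2 count=0
After op 5 (write(8)): arr=[11 5 8 _ _ _] head=2 tail=3 count=1
After op 6 (write(3)): arr=[11 5 8 3 _ _] head=2 tail=4 count=2
After op 7 (read()): arr=[11 5 8 3 _ _] head=3 tail=4 count=1
After op 8 (write(13)): arr=[11 5 8 3 13 _] head=3 tail=5 count=2
After op 9 (peek()): arr=[11 5 8 3 13 _] head=3 tail=5 count=2
After op 10 (write(18)): arr=[11 5 8 3 13 18] head=3 tail=0 count=3
After op 11 (read()): arr=[11 5 8 3 13 18] head=4 tail=0 count=2
After op 12 (read()): arr=[11 5 8 3 13 18] head=5 tail=0 count=1
After op 13 (read()): arr=[11 5 8 3 13 18] head=0 tail=0 count=0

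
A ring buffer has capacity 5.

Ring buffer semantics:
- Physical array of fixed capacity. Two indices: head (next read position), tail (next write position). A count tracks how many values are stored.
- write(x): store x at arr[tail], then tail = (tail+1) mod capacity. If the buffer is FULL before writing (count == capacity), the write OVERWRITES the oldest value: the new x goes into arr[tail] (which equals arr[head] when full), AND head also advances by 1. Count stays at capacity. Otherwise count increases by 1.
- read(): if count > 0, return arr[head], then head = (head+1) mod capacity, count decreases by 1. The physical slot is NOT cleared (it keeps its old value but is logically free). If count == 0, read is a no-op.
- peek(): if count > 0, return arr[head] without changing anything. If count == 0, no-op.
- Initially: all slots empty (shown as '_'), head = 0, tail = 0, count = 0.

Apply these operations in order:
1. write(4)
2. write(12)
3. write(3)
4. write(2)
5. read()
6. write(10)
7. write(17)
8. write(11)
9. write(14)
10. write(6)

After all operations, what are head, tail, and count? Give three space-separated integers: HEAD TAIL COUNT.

Answer: 4 4 5

Derivation:
After op 1 (write(4)): arr=[4 _ _ _ _] head=0 tail=1 count=1
After op 2 (write(12)): arr=[4 12 _ _ _] head=0 tail=2 count=2
After op 3 (write(3)): arr=[4 12 3 _ _] head=0 tail=3 count=3
After op 4 (write(2)): arr=[4 12 3 2 _] head=0 tail=4 count=4
After op 5 (read()): arr=[4 12 3 2 _] head=1 tail=4 count=3
After op 6 (write(10)): arr=[4 12 3 2 10] head=1 tail=0 count=4
After op 7 (write(17)): arr=[17 12 3 2 10] head=1 tail=1 count=5
After op 8 (write(11)): arr=[17 11 3 2 10] head=2 tail=2 count=5
After op 9 (write(14)): arr=[17 11 14 2 10] head=3 tail=3 count=5
After op 10 (write(6)): arr=[17 11 14 6 10] head=4 tail=4 count=5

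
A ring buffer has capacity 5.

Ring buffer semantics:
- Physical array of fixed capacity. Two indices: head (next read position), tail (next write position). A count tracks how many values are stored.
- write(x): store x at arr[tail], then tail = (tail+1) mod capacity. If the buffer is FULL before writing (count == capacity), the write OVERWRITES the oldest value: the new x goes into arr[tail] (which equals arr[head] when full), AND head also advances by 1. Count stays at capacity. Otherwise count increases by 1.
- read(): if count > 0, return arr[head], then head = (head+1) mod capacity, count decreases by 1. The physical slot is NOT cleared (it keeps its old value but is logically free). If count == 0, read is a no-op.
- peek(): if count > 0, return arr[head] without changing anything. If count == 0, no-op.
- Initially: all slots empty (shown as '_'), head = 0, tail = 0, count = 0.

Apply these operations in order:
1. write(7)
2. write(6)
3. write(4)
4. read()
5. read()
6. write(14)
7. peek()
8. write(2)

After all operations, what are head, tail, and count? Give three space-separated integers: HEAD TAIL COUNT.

Answer: 2 0 3

Derivation:
After op 1 (write(7)): arr=[7 _ _ _ _] head=0 tail=1 count=1
After op 2 (write(6)): arr=[7 6 _ _ _] head=0 tail=2 count=2
After op 3 (write(4)): arr=[7 6 4 _ _] head=0 tail=3 count=3
After op 4 (read()): arr=[7 6 4 _ _] head=1 tail=3 count=2
After op 5 (read()): arr=[7 6 4 _ _] head=2 tail=3 count=1
After op 6 (write(14)): arr=[7 6 4 14 _] head=2 tail=4 count=2
After op 7 (peek()): arr=[7 6 4 14 _] head=2 tail=4 count=2
After op 8 (write(2)): arr=[7 6 4 14 2] head=2 tail=0 count=3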